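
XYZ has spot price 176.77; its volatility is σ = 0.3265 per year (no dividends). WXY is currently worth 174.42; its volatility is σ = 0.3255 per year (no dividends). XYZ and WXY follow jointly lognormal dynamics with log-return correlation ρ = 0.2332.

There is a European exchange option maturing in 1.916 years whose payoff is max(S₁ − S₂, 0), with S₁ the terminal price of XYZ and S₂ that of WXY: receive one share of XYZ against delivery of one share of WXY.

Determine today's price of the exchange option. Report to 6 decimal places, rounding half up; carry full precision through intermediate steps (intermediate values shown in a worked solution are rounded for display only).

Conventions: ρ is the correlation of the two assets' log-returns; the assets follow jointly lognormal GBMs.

exchange price = 39.828977

σ_eff = √(σ₁² + σ₂² − 2ρσ₁σ₂) = √(0.3265² + 0.3255² − 2·0.2332·0.3265·0.3255) = 0.403715
d₁ = (ln(S₁/S₂) + (q₂ − q₁ + σ_eff²/2)T) / (σ_eff√T) = (ln(176.77/174.42) + (0.0 − 0.0 + 0.081493)·1.916) / 0.558820 = 0.303359
d₂ = d₁ − σ_eff√T = 0.303359 − 0.558820 = -0.255461
N(d₁) = 0.619192,  N(d₂) = 0.399184
V = S₁·e^{−q₁T}·N(d₁) − S₂·e^{−q₂T}·N(d₂) = 109.454566 − 69.625589 = 39.828977
Key observation: the rate r is irrelevant here: denominating values in WXY turns the exchange into a ratio option on S₁/S₂, and discounting at r drops out.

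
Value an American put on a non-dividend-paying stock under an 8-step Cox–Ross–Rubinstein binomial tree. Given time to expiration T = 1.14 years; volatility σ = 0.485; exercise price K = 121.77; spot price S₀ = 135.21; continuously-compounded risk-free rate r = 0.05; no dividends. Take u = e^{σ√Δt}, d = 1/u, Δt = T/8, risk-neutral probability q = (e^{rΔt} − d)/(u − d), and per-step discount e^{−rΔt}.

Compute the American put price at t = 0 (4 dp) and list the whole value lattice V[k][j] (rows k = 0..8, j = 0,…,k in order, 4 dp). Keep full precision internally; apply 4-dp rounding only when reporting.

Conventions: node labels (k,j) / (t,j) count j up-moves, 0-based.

Δt=0.14250  u=1.20091  d=0.83270  q=0.47378  discount=0.99290
step 8 (expiry): payoffs max(K−S,0) = 90.5156 76.6950 56.7630 28.0171 0.0000 0.0000 0.0000 0.0000 0.0000
k=7: (k=7,j=0): S=37.5339, K−S=84.2361, hold=83.3716 ⇒ V=84.2361 exercise | (k=7,j=1): S=54.1313, K−S=67.6387, hold=66.7742 ⇒ V=67.6387 exercise | (k=7,j=2): S=78.0679, K−S=43.7021, hold=42.8376 ⇒ V=43.7021 exercise | (k=7,j=3): S=112.5892, K−S=9.1808, hold=14.6386 ⇒ V=14.6386 continue | (k=7,j=4): S=162.3757, K−S=0.0000, hold=0.0000 ⇒ V=0.0000 continue | (k=7,j=5): S=234.1775, K−S=0.0000, hold=0.0000 ⇒ V=0.0000 continue | (k=7,j=6): S=337.7299, K−S=0.0000, hold=0.0000 ⇒ V=0.0000 continue | (k=7,j=7): S=487.0728, K−S=0.0000, hold=0.0000 ⇒ V=0.0000 continue
k=6: (k=6,j=0): S=45.0750, K−S=76.6950, hold=75.8305 ⇒ V=76.6950 exercise | (k=6,j=1): S=65.0070, K−S=56.7630, hold=55.8985 ⇒ V=56.7630 exercise | (k=6,j=2): S=93.7529, K−S=28.0171, hold=29.7200 ⇒ V=29.7200 continue | (k=6,j=3): S=135.2100, K−S=0.0000, hold=7.6485 ⇒ V=7.6485 continue | (k=6,j=4): S=194.9993, K−S=0.0000, hold=0.0000 ⇒ V=0.0000 continue | (k=6,j=5): S=281.2273, K−S=0.0000, hold=0.0000 ⇒ V=0.0000 continue | (k=6,j=6): S=405.5848, K−S=0.0000, hold=0.0000 ⇒ V=0.0000 continue
k=5: (k=5,j=0): S=54.1313, K−S=67.6387, hold=66.7742 ⇒ V=67.6387 exercise | (k=5,j=1): S=78.0679, K−S=43.7021, hold=43.6387 ⇒ V=43.7021 exercise | (k=5,j=2): S=112.5892, K−S=9.1808, hold=19.1263 ⇒ V=19.1263 continue | (k=5,j=3): S=162.3757, K−S=0.0000, hold=3.9963 ⇒ V=3.9963 continue | (k=5,j=4): S=234.1775, K−S=0.0000, hold=0.0000 ⇒ V=0.0000 continue | (k=5,j=5): S=337.7299, K−S=0.0000, hold=0.0000 ⇒ V=0.0000 continue
k=4: (k=4,j=0): S=65.0070, K−S=56.7630, hold=55.8985 ⇒ V=56.7630 exercise | (k=4,j=1): S=93.7529, K−S=28.0171, hold=31.8311 ⇒ V=31.8311 continue | (k=4,j=2): S=135.2100, K−S=0.0000, hold=11.8732 ⇒ V=11.8732 continue | (k=4,j=3): S=194.9993, K−S=0.0000, hold=2.0880 ⇒ V=2.0880 continue | (k=4,j=4): S=281.2273, K−S=0.0000, hold=0.0000 ⇒ V=0.0000 continue
k=3: (k=3,j=0): S=78.0679, K−S=43.7021, hold=44.6317 ⇒ V=44.6317 continue | (k=3,j=1): S=112.5892, K−S=9.1808, hold=22.2167 ⇒ V=22.2167 continue | (k=3,j=2): S=162.3757, K−S=0.0000, hold=7.1858 ⇒ V=7.1858 continue | (k=3,j=3): S=234.1775, K−S=0.0000, hold=1.0910 ⇒ V=1.0910 continue
k=2: (k=2,j=0): S=93.7529, K−S=28.0171, hold=33.7705 ⇒ V=33.7705 continue | (k=2,j=1): S=135.2100, K−S=0.0000, hold=14.9882 ⇒ V=14.9882 continue | (k=2,j=2): S=194.9993, K−S=0.0000, hold=4.2677 ⇒ V=4.2677 continue
k=1: (k=1,j=0): S=112.5892, K−S=9.1808, hold=24.6954 ⇒ V=24.6954 continue | (k=1,j=1): S=162.3757, K−S=0.0000, hold=9.8388 ⇒ V=9.8388 continue
k=0: (k=0,j=0): S=135.2100, K−S=0.0000, hold=17.5313 ⇒ V=17.5313 continue

price = 17.5313
tree:
17.5313
24.6954 9.8388
33.7705 14.9882 4.2677
44.6317 22.2167 7.1858 1.0910
56.7630 31.8311 11.8732 2.0880 0.0000
67.6387 43.7021 19.1263 3.9963 0.0000 0.0000
76.6950 56.7630 29.7200 7.6485 0.0000 0.0000 0.0000
84.2361 67.6387 43.7021 14.6386 0.0000 0.0000 0.0000 0.0000
90.5156 76.6950 56.7630 28.0171 0.0000 0.0000 0.0000 0.0000 0.0000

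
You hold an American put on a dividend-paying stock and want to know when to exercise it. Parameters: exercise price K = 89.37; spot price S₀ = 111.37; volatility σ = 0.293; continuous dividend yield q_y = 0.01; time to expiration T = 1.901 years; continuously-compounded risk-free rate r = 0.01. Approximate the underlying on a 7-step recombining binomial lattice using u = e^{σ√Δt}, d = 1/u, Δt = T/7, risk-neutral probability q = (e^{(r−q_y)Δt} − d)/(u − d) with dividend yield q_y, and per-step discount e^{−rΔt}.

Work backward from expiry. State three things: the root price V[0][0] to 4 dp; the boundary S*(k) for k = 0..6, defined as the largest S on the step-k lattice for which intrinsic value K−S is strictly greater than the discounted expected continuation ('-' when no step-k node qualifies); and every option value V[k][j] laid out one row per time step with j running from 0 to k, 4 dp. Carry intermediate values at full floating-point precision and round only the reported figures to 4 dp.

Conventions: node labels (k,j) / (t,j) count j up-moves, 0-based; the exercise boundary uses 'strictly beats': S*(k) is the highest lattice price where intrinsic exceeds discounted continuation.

params: Δt=0.27157 u=1.16496 d=0.85840 q=0.46190 e^(-rΔt)=0.99729
t_7 payoffs: 51.1243 37.4653 18.9280 0.0000 0.0000 0.0000 0.0000 0.0000
t_6: node(6,0) S=44.5548 payoff=44.8152 vs cont=44.6937 → 44.8152 [stop]  node(6,1) S=60.4671 payoff=28.9029 vs cont=28.8245 → 28.9029 [stop]  node(6,2) S=82.0623 payoff=7.3077 vs cont=10.1575 → 10.1575 [wait]  node(6,3) S=111.3700 payoff=0.0000 vs cont=0.0000 → 0.0000 [wait]  node(6,4) S=151.1447 payoff=0.0000 vs cont=0.0000 → 0.0000 [wait]  node(6,5) S=205.1244 payoff=0.0000 vs cont=0.0000 → 0.0000 [wait]  node(6,6) S=278.3825 payoff=0.0000 vs cont=0.0000 → 0.0000 [wait]  ⇒ S*(6)=60.4671
t_5: node(5,0) S=51.9047 payoff=37.4653 vs cont=37.3637 → 37.4653 [stop]  node(5,1) S=70.4420 payoff=18.9280 vs cont=20.1895 → 20.1895 [wait]  node(5,2) S=95.5996 payoff=0.0000 vs cont=5.4509 → 5.4509 [wait]  node(5,3) S=129.7420 payoff=0.0000 vs cont=0.0000 → 0.0000 [wait]  node(5,4) S=176.0780 payoff=0.0000 vs cont=0.0000 → 0.0000 [wait]  node(5,5) S=238.9624 payoff=0.0000 vs cont=0.0000 → 0.0000 [wait]  ⇒ S*(5)=51.9047
t_4: node(4,0) S=60.4671 payoff=28.9029 vs cont=29.4056 → 29.4056 [wait]  node(4,1) S=82.0623 payoff=7.3077 vs cont=13.3454 → 13.3454 [wait]  node(4,2) S=111.3700 payoff=0.0000 vs cont=2.9252 → 2.9252 [wait]  node(4,3) S=151.1447 payoff=0.0000 vs cont=0.0000 → 0.0000 [wait]  node(4,4) S=205.1244 payoff=0.0000 vs cont=0.0000 → 0.0000 [wait]  ⇒ S*(4)=-
t_3: node(3,0) S=70.4420 payoff=18.9280 vs cont=21.9278 → 21.9278 [wait]  node(3,1) S=95.5996 payoff=0.0000 vs cont=8.5092 → 8.5092 [wait]  node(3,2) S=129.7420 payoff=0.0000 vs cont=1.5698 → 1.5698 [wait]  node(3,3) S=176.0780 payoff=0.0000 vs cont=0.0000 → 0.0000 [wait]  ⇒ S*(3)=-
t_2: node(2,0) S=82.0623 payoff=7.3077 vs cont=15.6870 → 15.6870 [wait]  node(2,1) S=111.3700 payoff=0.0000 vs cont=5.2895 → 5.2895 [wait]  node(2,2) S=151.1447 payoff=0.0000 vs cont=0.8424 → 0.8424 [wait]  ⇒ S*(2)=-
t_1: node(1,0) S=95.5996 payoff=0.0000 vs cont=10.8549 → 10.8549 [wait]  node(1,1) S=129.7420 payoff=0.0000 vs cont=3.2266 → 3.2266 [wait]  ⇒ S*(1)=-
t_0: node(0,0) S=111.3700 payoff=0.0000 vs cont=7.3115 → 7.3115 [wait]  ⇒ S*(0)=-

price = 7.3115
boundary = - - - - - 51.9047 60.4671
tree:
7.3115
10.8549 3.2266
15.6870 5.2895 0.8424
21.9278 8.5092 1.5698 0.0000
29.4056 13.3454 2.9252 0.0000 0.0000
37.4653 20.1895 5.4509 0.0000 0.0000 0.0000
44.8152 28.9029 10.1575 0.0000 0.0000 0.0000 0.0000
51.1243 37.4653 18.9280 0.0000 0.0000 0.0000 0.0000 0.0000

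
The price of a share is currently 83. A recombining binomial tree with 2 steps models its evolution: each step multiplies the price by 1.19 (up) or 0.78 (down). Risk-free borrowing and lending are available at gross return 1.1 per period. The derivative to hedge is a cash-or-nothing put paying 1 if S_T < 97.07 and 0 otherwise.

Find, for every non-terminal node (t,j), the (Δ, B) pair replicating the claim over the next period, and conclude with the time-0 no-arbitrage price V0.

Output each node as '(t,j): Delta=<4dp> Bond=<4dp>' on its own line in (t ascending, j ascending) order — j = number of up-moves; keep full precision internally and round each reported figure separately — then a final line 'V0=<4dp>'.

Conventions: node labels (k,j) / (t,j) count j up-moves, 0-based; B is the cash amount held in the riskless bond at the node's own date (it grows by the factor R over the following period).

Risk-neutral probability p* = (R−d)/(u−d) = (1.1−0.78)/(1.19−0.78) = 0.7805.
Terminal payoffs: V(2,0)=1.0000, V(2,1)=1.0000, V(2,2)=0.0000
(1,0): S=64.7400. Δ = (V_up−V_dn)/(S_up−S_dn) = (1.0000−1.0000)/(77.0406−50.4972) = 0.0000. V = [p*·1.0000 + (1−p*)·1.0000]/1.1 = 0.9091. B = V − Δ·S = 0.9091.
(1,1): S=98.7700. Δ = (V_up−V_dn)/(S_up−S_dn) = (0.0000−1.0000)/(117.5363−77.0406) = -0.0247. V = [p*·0.0000 + (1−p*)·1.0000]/1.1 = 0.1996. B = V − Δ·S = 2.6386.
(0,0): S=83.0000. Δ = (V_up−V_dn)/(S_up−S_dn) = (0.1996−0.9091)/(98.7700−64.7400) = -0.0209. V = [p*·0.1996 + (1−p*)·0.9091]/1.1 = 0.3230. B = V − Δ·S = 2.0536.
Sanity check at the root: Δ(0,0)·S0 + B(0,0) reproduces V0 = 0.3230.

(0,0): Delta=-0.0209 Bond=2.0536
(1,0): Delta=0.0000 Bond=0.9091
(1,1): Delta=-0.0247 Bond=2.6386
V0=0.3230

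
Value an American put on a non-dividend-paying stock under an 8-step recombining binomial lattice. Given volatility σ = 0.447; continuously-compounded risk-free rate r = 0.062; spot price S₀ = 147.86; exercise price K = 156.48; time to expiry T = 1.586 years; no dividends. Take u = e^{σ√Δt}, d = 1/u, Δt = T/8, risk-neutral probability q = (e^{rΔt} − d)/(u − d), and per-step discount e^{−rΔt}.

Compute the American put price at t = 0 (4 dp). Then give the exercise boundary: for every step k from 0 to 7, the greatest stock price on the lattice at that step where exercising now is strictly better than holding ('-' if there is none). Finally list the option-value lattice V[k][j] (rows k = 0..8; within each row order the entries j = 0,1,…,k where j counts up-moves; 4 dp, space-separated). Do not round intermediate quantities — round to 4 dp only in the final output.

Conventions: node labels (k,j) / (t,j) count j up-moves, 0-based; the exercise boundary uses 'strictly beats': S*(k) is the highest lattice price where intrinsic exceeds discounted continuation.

params: Δt=0.19825 u=1.22022 d=0.81953 q=0.48127 e^(-rΔt)=0.98778
t_8 payoffs: 126.3945 111.6849 89.7834 57.1736 8.6200 0.0000 0.0000 0.0000 0.0000
t_7: node(7,0) S=36.7108 payoff=119.7692 vs cont=117.8576 → 119.7692 [stop]  node(7,1) S=54.6597 payoff=101.8203 vs cont=99.9087 → 101.8203 [stop]  node(7,2) S=81.3843 payoff=75.0957 vs cont=73.1841 → 75.0957 [stop]  node(7,3) S=121.1753 payoff=35.3047 vs cont=33.3931 → 35.3047 [stop]  node(7,4) S=180.4212 payoff=0.0000 vs cont=4.4168 → 4.4168 [wait]  node(7,5) S=268.6340 payoff=0.0000 vs cont=0.0000 → 0.0000 [wait]  node(7,6) S=399.9765 payoff=0.0000 vs cont=0.0000 → 0.0000 [wait]  node(7,7) S=595.5359 payoff=0.0000 vs cont=0.0000 → 0.0000 [wait]  ⇒ S*(7)=121.1753
t_6: node(6,0) S=44.7951 payoff=111.6849 vs cont=109.7733 → 111.6849 [stop]  node(6,1) S=66.6966 payoff=89.7834 vs cont=87.8718 → 89.7834 [stop]  node(6,2) S=99.3064 payoff=57.1736 vs cont=55.2620 → 57.1736 [stop]  node(6,3) S=147.8600 payoff=8.6200 vs cont=20.1896 → 20.1896 [wait]  node(6,4) S=220.1528 payoff=0.0000 vs cont=2.2631 → 2.2631 [wait]  node(6,5) S=327.7915 payoff=0.0000 vs cont=0.0000 → 0.0000 [wait]  node(6,6) S=488.0577 payoff=0.0000 vs cont=0.0000 → 0.0000 [wait]  ⇒ S*(6)=99.3064
t_5: node(5,0) S=54.6597 payoff=101.8203 vs cont=99.9087 → 101.8203 [stop]  node(5,1) S=81.3843 payoff=75.0957 vs cont=73.1841 → 75.0957 [stop]  node(5,2) S=121.1753 payoff=35.3047 vs cont=38.8932 → 38.8932 [wait]  node(5,3) S=180.4212 payoff=0.0000 vs cont=11.4208 → 11.4208 [wait]  node(5,4) S=268.6340 payoff=0.0000 vs cont=1.1596 → 1.1596 [wait]  node(5,5) S=399.9765 payoff=0.0000 vs cont=0.0000 → 0.0000 [wait]  ⇒ S*(5)=81.3843
t_4: node(4,0) S=66.6966 payoff=89.7834 vs cont=87.8718 → 89.7834 [stop]  node(4,1) S=99.3064 payoff=57.1736 vs cont=56.9679 → 57.1736 [stop]  node(4,2) S=147.8600 payoff=8.6200 vs cont=25.3579 → 25.3579 [wait]  node(4,3) S=220.1528 payoff=0.0000 vs cont=6.4032 → 6.4032 [wait]  node(4,4) S=327.7915 payoff=0.0000 vs cont=0.5942 → 0.5942 [wait]  ⇒ S*(4)=99.3064
t_3: node(3,0) S=81.3843 payoff=75.0957 vs cont=73.1841 → 75.0957 [stop]  node(3,1) S=121.1753 payoff=35.3047 vs cont=41.3502 → 41.3502 [wait]  node(3,2) S=180.4212 payoff=0.0000 vs cont=16.0372 → 16.0372 [wait]  node(3,3) S=268.6340 payoff=0.0000 vs cont=3.5634 → 3.5634 [wait]  ⇒ S*(3)=81.3843
t_2: node(2,0) S=99.3064 payoff=57.1736 vs cont=58.1360 → 58.1360 [wait]  node(2,1) S=147.8600 payoff=8.6200 vs cont=28.8115 → 28.8115 [wait]  node(2,2) S=220.1528 payoff=0.0000 vs cont=9.9113 → 9.9113 [wait]  ⇒ S*(2)=-
t_1: node(1,0) S=121.1753 payoff=35.3047 vs cont=43.4851 → 43.4851 [wait]  node(1,1) S=180.4212 payoff=0.0000 vs cont=19.4745 → 19.4745 [wait]  ⇒ S*(1)=-
t_0: node(0,0) S=147.8600 payoff=8.6200 vs cont=31.5394 → 31.5394 [wait]  ⇒ S*(0)=-

price = 31.5394
boundary = - - - 81.3843 99.3064 81.3843 99.3064 121.1753
tree:
31.5394
43.4851 19.4745
58.1360 28.8115 9.9113
75.0957 41.3502 16.0372 3.5634
89.7834 57.1736 25.3579 6.4032 0.5942
101.8203 75.0957 38.8932 11.4208 1.1596 0.0000
111.6849 89.7834 57.1736 20.1896 2.2631 0.0000 0.0000
119.7692 101.8203 75.0957 35.3047 4.4168 0.0000 0.0000 0.0000
126.3945 111.6849 89.7834 57.1736 8.6200 0.0000 0.0000 0.0000 0.0000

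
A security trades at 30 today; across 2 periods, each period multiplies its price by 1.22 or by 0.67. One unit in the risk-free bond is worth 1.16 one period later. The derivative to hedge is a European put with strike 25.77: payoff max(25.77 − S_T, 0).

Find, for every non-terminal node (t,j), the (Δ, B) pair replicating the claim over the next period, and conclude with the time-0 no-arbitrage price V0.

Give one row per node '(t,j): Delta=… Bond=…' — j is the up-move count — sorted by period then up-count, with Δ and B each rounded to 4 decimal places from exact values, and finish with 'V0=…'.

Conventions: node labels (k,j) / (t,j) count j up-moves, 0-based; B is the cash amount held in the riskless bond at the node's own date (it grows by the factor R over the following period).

(0,0): Delta=-0.1211 Bond=3.9221
(1,0): Delta=-1.0000 Bond=22.2155
(1,1): Delta=-0.0620 Bond=2.3865
V0=0.2891

Risk-neutral probability p* = (R−d)/(u−d) = (1.16−0.67)/(1.22−0.67) = 0.8909.
Payoffs at expiry: V(2,0)=12.3030, V(2,1)=1.2480, V(2,2)=0.0000
(1,0): S=20.1000. Δ = (V_up−V_dn)/(S_up−S_dn) = (1.2480−12.3030)/(24.5220−13.4670) = -1.0000. V = [p*·1.2480 + (1−p*)·12.3030]/1.16 = 2.1155. B = V − Δ·S = 22.2155.
(1,1): S=36.6000. Δ = (V_up−V_dn)/(S_up−S_dn) = (0.0000−1.2480)/(44.6520−24.5220) = -0.0620. V = [p*·0.0000 + (1−p*)·1.2480]/1.16 = 0.1174. B = V − Δ·S = 2.3865.
(0,0): S=30.0000. Δ = (V_up−V_dn)/(S_up−S_dn) = (0.1174−2.1155)/(36.6000−20.1000) = -0.1211. V = [p*·0.1174 + (1−p*)·2.1155]/1.16 = 0.2891. B = V − Δ·S = 3.9221.
Check: Δ(0,0)·S0 + B(0,0) = 0.2891 = V0.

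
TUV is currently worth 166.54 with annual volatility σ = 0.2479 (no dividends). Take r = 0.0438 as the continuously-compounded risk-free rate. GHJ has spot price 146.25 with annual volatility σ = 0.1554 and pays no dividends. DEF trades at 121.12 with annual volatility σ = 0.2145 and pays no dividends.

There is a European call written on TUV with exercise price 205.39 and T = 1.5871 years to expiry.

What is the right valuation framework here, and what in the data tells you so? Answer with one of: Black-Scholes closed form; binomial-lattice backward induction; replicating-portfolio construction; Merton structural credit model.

Key observation: the instrument is a plain European call (strike 205.39) on a lognormal asset; the exact continuous-time formula applies directly.

framework: Black-Scholes closed form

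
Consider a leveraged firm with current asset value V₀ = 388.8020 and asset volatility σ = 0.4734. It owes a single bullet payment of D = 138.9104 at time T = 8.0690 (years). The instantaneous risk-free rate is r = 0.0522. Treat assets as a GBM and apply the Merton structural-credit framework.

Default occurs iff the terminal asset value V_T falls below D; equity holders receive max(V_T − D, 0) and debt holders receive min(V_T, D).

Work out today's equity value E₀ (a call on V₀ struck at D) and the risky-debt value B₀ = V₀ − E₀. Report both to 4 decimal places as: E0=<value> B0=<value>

E0=313.3016 B0=75.5004

Apply the equity-as-call identities (strike 138.9104, horizon 8.0690 years):
d₁ = [ln(V₀/D) + (r + σ²/2)T] / (σ√T)
   = [ln(388.8020/138.9104) + (0.0522 + 0.5·0.4734²)·8.0690] / (0.4734·√8.0690)
   = [1.029241 + 1.325364] / 1.344739 = 1.750975
d₂ = d₁ − σ√T = 1.750975 − 1.344739 = 0.406236
N(d₁) = 0.960025,  N(d₂) = 0.657715,  e^(−rT) = 0.656258
E₀ = V₀·N(d₁) − D·e^(−rT)·N(d₂)
   = 388.8020·0.960025 − 138.9104·0.656258·0.657715 = 313.301607
B₀ = V₀ − E₀ = 388.8020 − 313.301607 = 75.500393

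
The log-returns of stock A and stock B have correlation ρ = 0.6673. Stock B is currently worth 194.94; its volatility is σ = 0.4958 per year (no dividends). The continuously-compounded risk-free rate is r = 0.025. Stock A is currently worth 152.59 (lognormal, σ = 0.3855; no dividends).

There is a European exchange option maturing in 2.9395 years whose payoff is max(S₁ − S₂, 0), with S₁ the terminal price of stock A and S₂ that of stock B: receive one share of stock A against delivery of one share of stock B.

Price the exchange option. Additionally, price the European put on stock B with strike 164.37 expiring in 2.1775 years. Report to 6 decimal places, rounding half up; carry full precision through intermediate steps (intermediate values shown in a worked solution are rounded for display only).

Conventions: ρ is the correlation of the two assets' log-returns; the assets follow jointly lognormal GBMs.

exchange price = 25.476626
price(stock B put K=164.37) = 32.641534

σ_eff = √(σ₁² + σ₂² − 2ρσ₁σ₂) = √(0.3855² + 0.4958² − 2·0.6673·0.3855·0.4958) = 0.373289
d₁ = (ln(S₁/S₂) + (q₂ − q₁ + σ_eff²/2)T) / (σ_eff√T) = (ln(152.59/194.94) + (0.0 − 0.0 + 0.069672)·2.9395) / 0.640003 = -0.062711
d₂ = d₁ − σ_eff√T = -0.062711 − 0.640003 = -0.702714
N(d₁) = 0.474998,  N(d₂) = 0.241117
V = S₁·e^{−q₁T}·N(d₁) − S₂·e^{−q₂T}·N(d₂) = 72.479964 − 47.003338 = 25.476626
[vanilla: stock B put K=164.37]
σ√T = 0.4958·√2.1775 = 0.731620
d₁ = (ln(S/K) + (r+σ²/2)T) / (σ√T) = (ln(194.94/164.37) + (0.025+0.4958²/2)·2.1775) / 0.731620 = (0.170572 + 0.322071) / 0.731620 = 0.673359
d₂ = d₁ − σ√T = 0.673359 − 0.731620 = -0.058261
e^{−rT} = 0.947018
N(−d₁) = 0.250359,  N(−d₂) = 0.523229
price = K·e^{−rT}·N(−d₂) − S·N(−d₁) = 81.446579 − 48.805045 = 32.641534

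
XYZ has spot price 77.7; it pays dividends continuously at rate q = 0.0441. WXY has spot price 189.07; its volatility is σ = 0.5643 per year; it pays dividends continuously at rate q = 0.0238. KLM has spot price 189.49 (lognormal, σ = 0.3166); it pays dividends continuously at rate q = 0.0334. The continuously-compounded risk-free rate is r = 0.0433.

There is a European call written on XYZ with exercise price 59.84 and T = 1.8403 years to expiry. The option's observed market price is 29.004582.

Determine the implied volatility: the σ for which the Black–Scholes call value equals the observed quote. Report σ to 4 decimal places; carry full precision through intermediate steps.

sigma = 0.5937

At σ = 0.5937 the Black–Scholes value reproduces the quote:
σ√T = 0.5937·√1.8403 = 0.805400
d₁ = (ln(S/K) + (r−q+σ²/2)T) / (σ√T) = (ln(77.7/59.84) + (0.0433−0.0441+0.5937²/2)·1.8403) / 0.805400 = (0.261181 + 0.322862) / 0.805400 = 0.725159
d₂ = d₁ − σ√T = 0.725159 − 0.805400 = -0.080240
e^{−rT} = 0.923407
e^{−qT} = 0.922049
N(d₁) = 0.765823,  N(d₂) = 0.468023
V = S·e^{−qT}·N(d₁) − K·e^{−rT}·N(d₂) = 54.865985 − 25.861404 = 29.004582 (matching the quote); vega is positive throughout, so no other σ reproduces this price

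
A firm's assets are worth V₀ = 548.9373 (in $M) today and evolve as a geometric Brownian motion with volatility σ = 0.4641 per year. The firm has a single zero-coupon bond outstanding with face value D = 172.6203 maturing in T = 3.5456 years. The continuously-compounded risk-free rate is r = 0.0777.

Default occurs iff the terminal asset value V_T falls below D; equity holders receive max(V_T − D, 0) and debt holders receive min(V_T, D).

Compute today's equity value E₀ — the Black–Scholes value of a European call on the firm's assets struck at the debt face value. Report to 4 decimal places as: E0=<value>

With assets at 548.9373 and a single debt payment of 172.6203 at 3.5456 years:
d₁ = [ln(V₀/D) + (r + σ²/2)T] / (σ√T)
   = [ln(548.9373/172.6203) + (0.0777 + 0.5·0.4641²)·3.5456] / (0.4641·√3.5456)
   = [1.156890 + 0.657334] / 0.873889 = 2.076034
d₂ = d₁ − σ√T = 2.076034 − 0.873889 = 1.202145
N(d₁) = 0.981055,  N(d₂) = 0.885346,  e^(−rT) = 0.759198
E₀ = V₀·N(d₁) − D·e^(−rT)·N(d₂)
   = 548.9373·0.981055 − 172.6203·0.759198·0.885346 = 422.510243

E0=422.5102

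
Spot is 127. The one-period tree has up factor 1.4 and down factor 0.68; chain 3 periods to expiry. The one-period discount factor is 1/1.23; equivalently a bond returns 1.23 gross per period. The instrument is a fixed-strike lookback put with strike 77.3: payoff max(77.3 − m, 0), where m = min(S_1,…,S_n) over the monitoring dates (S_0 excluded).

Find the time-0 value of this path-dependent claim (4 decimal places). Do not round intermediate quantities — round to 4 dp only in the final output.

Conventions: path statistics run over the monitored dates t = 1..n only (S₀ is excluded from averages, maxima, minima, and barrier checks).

Risk-neutral up-probability p* = (R−d)/(u−d) = (1.23−0.68)/(1.4−0.68) = 0.7639; the claim prices as the p*-weighted sum of path payoffs discounted by R^3.
Enumerate all 2^3 = 8 price paths (U = up ×1.4, D = down ×0.68); each path with k up-moves has probability p*^k·(1−p*)^(3−k).
DDD: m=39.9329, payoff=37.3671, prob=0.013163
UDD: m=82.2147, payoff=0.0000, prob=0.042586
DUD: m=82.2147, payoff=0.0000, prob=0.042586
UUD: m=169.2656, payoff=0.0000, prob=0.137777
DDU: m=58.7248, payoff=18.5752, prob=0.042586
UDU: m=120.9040, payoff=0.0000, prob=0.137777
DUU: m=86.3600, payoff=0.0000, prob=0.137777
UUU: m=177.8000, payoff=0.0000, prob=0.445749
Price = Σ prob·payoff / R^3 = 1.282894 / 1.860867 = 0.6894

price = 0.6894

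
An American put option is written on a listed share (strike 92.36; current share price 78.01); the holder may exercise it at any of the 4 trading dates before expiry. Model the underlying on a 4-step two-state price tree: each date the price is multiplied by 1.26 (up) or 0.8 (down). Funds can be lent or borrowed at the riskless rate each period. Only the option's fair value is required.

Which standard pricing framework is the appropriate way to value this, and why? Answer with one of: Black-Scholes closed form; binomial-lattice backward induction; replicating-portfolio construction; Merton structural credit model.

Key observation: the exercise right at every one of the 4 steps is what matters: each node needs max(92.36 − S, continuation), which only the stepwise tree valuation starting from spot 78.01 delivers.

framework: binomial-lattice backward induction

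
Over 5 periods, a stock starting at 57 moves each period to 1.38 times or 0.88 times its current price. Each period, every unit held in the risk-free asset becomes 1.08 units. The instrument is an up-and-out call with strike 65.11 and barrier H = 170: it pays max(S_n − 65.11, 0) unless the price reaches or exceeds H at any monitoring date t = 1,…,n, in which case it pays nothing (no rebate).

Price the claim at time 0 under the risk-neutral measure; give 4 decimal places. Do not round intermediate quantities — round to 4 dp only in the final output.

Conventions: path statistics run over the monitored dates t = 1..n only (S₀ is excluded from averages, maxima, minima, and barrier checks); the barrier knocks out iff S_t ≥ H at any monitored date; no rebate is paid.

price = 10.0657

Under the martingale measure an up-move has probability p* = 0.4000; value the claim as the probability-weighted average of per-path payoffs, discounted 5 periods at R = 1.08.
Enumerate all 2^5 = 32 price paths (U = up ×1.38, D = down ×0.88); each path with k up-moves has probability p*^k·(1−p*)^(5−k).
DDDDD: M=50.1600, payoff=0.0000, prob=0.077760
UDDDD: M=78.6600, payoff=0.0000, prob=0.051840
DUDDD: M=69.2208, payoff=0.0000, prob=0.051840
UUDDD: M=108.5508, payoff=8.8643, prob=0.034560
DDUDD: M=60.9143, payoff=0.0000, prob=0.051840
UDUDD: M=95.5247, payoff=8.8643, prob=0.034560
DUUDD: M=95.5247, payoff=8.8643, prob=0.034560
UUUDD: M=149.8001, payoff=50.8952, prob=0.023040
DDDUD: M=53.6046, payoff=0.0000, prob=0.051840
UDDUD: M=84.0617, payoff=8.8643, prob=0.034560
DUDUD: M=84.0617, payoff=8.8643, prob=0.034560
UUDUD: M=131.8241, payoff=50.8952, prob=0.023040
DDUUD: M=84.0617, payoff=8.8643, prob=0.034560
UDUUD: M=131.8241, payoff=50.8952, prob=0.023040
DUUUD: M=131.8241, payoff=50.8952, prob=0.023040
UUUUD: M=206.7241, payoff=0.0000, prob=0.015360
DDDDU: M=50.1600, payoff=0.0000, prob=0.051840
UDDDU: M=78.6600, payoff=8.8643, prob=0.034560
DUDDU: M=73.9743, payoff=8.8643, prob=0.034560
UUDDU: M=116.0052, payoff=50.8952, prob=0.023040
DDUDU: M=73.9743, payoff=8.8643, prob=0.034560
UDUDU: M=116.0052, payoff=50.8952, prob=0.023040
DUUDU: M=116.0052, payoff=50.8952, prob=0.023040
UUUDU: M=181.9172, payoff=0.0000, prob=0.015360
DDDUU: M=73.9743, payoff=8.8643, prob=0.034560
UDDUU: M=116.0052, payoff=50.8952, prob=0.023040
DUDUU: M=116.0052, payoff=50.8952, prob=0.023040
UUDUU: M=181.9172, payoff=0.0000, prob=0.015360
DDUUU: M=116.0052, payoff=50.8952, prob=0.023040
UDUUU: M=181.9172, payoff=0.0000, prob=0.015360
DUUUU: M=181.9172, payoff=0.0000, prob=0.015360
UUUUU: M=285.2793, payoff=0.0000, prob=0.010240
Price = Σ prob·payoff / R^5 = 14.789767 / 1.469328 = 10.0657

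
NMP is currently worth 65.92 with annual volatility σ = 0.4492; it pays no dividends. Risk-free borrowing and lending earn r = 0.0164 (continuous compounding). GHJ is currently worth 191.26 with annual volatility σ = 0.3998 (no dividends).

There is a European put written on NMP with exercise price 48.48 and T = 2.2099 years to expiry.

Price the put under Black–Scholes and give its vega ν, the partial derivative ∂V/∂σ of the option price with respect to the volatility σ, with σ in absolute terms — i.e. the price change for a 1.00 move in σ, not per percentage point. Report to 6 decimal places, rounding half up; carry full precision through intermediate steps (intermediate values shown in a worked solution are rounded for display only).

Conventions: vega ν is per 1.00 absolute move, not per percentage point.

σ√T = 0.4492·√2.2099 = 0.667769
d₁ = (ln(S/K) + (r+σ²/2)T) / (σ√T) = (ln(65.92/48.48) + (0.0164+0.4492²/2)·2.2099) / 0.667769 = (0.307291 + 0.259200) / 0.667769 = 0.848333
d₂ = d₁ − σ√T = 0.848333 − 0.667769 = 0.180565
e^{−rT} = 0.964407
N(−d₁) = 0.198126,  N(−d₂) = 0.428355
Put price V = K·e^{−rT}·N(−d₂) − S·N(−d₁) = 20.027478 − 13.060478 = 6.967000
φ(d₁) = (1/√(2π))·e^{−d₁²/2} = 0.278379
ν = S·φ(d₁)·√T = 27.279685

price = 6.967000
ν = 27.279685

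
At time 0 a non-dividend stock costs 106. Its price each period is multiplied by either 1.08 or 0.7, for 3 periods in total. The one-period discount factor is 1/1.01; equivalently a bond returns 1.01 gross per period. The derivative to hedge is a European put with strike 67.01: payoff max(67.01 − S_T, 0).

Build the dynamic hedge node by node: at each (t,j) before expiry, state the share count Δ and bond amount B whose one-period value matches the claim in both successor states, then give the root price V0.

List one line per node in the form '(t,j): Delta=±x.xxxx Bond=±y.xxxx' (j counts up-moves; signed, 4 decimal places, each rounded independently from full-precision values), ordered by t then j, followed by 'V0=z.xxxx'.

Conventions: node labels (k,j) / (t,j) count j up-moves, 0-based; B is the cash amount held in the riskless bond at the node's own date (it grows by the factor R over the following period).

Since d<R<u, set p* = (R−d)/(u−d) = 0.8158; price each node as the discounted p*-expectation of its children.
At maturity the claim pays: V(3,0)=30.6520, V(3,1)=10.9148, V(3,2)=0.0000, V(3,3)=0.0000
(2,0): S=51.9400. Δ = (V_up−V_dn)/(S_up−S_dn) = (10.9148−30.6520)/(56.0952−36.3580) = -1.0000. V = [p*·10.9148 + (1−p*)·30.6520]/1.01 = 14.4065. B = V − Δ·S = 66.3465.
(2,1): S=80.1360. Δ = (V_up−V_dn)/(S_up−S_dn) = (0.0000−10.9148)/(86.5469−56.0952) = -0.3584. V = [p*·0.0000 + (1−p*)·10.9148]/1.01 = 1.9907. B = V − Δ·S = 30.7139.
(2,2): S=123.6384. Δ = (V_up−V_dn)/(S_up−S_dn) = (0.0000−0.0000)/(133.5295−86.5469) = 0.0000. V = [p*·0.0000 + (1−p*)·0.0000]/1.01 = 0.0000. B = V − Δ·S = 0.0000.
(1,0): S=74.2000. Δ = (V_up−V_dn)/(S_up−S_dn) = (1.9907−14.4065)/(80.1360−51.9400) = -0.4403. V = [p*·1.9907 + (1−p*)·14.4065]/1.01 = 4.2355. B = V − Δ·S = 36.9087.
(1,1): S=114.4800. Δ = (V_up−V_dn)/(S_up−S_dn) = (0.0000−1.9907)/(123.6384−80.1360) = -0.0458. V = [p*·0.0000 + (1−p*)·1.9907]/1.01 = 0.3631. B = V − Δ·S = 5.6018.
(0,0): S=106.0000. Δ = (V_up−V_dn)/(S_up−S_dn) = (0.3631−4.2355)/(114.4800−74.2000) = -0.0961. V = [p*·0.3631 + (1−p*)·4.2355]/1.01 = 1.0658. B = V − Δ·S = 11.2563.
As a check, the time-0 holding Δ(0,0)·S0 + B(0,0) comes to 1.0658 — exactly V0.

(0,0): Delta=-0.0961 Bond=11.2563
(1,0): Delta=-0.4403 Bond=36.9087
(1,1): Delta=-0.0458 Bond=5.6018
(2,0): Delta=-1.0000 Bond=66.3465
(2,1): Delta=-0.3584 Bond=30.7139
(2,2): Delta=0.0000 Bond=0.0000
V0=1.0658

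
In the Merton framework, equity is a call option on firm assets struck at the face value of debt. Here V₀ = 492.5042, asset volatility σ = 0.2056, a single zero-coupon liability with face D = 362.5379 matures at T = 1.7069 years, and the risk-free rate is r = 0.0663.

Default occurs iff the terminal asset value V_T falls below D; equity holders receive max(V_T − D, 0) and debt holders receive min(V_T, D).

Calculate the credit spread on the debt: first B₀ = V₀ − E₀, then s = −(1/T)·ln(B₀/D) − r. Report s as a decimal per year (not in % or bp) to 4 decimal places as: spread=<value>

Apply the equity-as-call identities (strike 362.5379, horizon 1.7069 years):
d₁ = [ln(V₀/D) + (r + σ²/2)T] / (σ√T)
   = [ln(492.5042/362.5379) + (0.0663 + 0.5·0.2056²)·1.7069] / (0.2056·√1.7069)
   = [0.306374 + 0.149244] / 0.268613 = 1.696187
d₂ = d₁ − σ√T = 1.696187 − 0.268613 = 1.427574
N(d₁) = 0.955075,  N(d₂) = 0.923293,  e^(−rT) = 0.893001
E₀ = V₀·N(d₁) − D·e^(−rT)·N(d₂)
   = 492.5042·0.955075 − 362.5379·0.893001·0.923293 = 171.465318
B₀ = V₀ − E₀ = 492.5042 − 171.465318 = 321.038882
spread = −(1/T)·ln(B₀/D) − r = −(1/1.7069)·ln(321.038882/362.5379) − 0.0663 = 0.00492080

spread=0.0049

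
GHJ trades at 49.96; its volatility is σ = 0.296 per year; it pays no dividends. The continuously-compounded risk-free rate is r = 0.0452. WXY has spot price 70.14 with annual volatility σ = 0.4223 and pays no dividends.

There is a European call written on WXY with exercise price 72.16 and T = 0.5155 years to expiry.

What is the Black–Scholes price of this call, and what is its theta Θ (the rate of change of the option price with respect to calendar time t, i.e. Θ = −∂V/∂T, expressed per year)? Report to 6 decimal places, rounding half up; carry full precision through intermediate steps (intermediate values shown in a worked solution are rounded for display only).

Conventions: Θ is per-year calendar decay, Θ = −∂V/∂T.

σ√T = 0.4223·√0.5155 = 0.303204
d₁ = (ln(S/K) + (r+σ²/2)T) / (σ√T) = (ln(70.14/72.16) + (0.0452+0.4223²/2)·0.5155) / 0.303204 = (-0.028393 + 0.069267) / 0.303204 = 0.134808
d₂ = d₁ − σ√T = 0.134808 − 0.303204 = -0.168396
e^{−rT} = 0.976969
N(d₁) = 0.553618,  N(d₂) = 0.433136
Call price V = S·N(d₁) − K·e^{−rT}·N(d₂) = 38.830781 − 30.535235 = 8.295546
φ(d₁) = (1/√(2π))·e^{−d₁²/2} = 0.395334
Θ = −S·φ(d₁)·σ/(2√T) − r·K·e^{−rT}·N(d₂) = −8.154669 − 1.380193 = -9.534861

price = 8.295546
Θ = -9.534861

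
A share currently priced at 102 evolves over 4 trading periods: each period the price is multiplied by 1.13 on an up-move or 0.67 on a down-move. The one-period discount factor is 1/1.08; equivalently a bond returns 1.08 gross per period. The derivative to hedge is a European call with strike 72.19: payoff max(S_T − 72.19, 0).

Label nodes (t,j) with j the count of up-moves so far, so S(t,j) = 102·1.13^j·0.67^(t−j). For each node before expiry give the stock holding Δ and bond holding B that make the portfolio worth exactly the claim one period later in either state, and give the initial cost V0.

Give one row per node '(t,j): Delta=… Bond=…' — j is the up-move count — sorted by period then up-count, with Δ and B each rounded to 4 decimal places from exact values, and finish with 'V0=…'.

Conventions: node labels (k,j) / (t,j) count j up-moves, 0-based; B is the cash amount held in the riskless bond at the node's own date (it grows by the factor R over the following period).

Risk-neutral probability p* = (R−d)/(u−d) = (1.08−0.67)/(1.13−0.67) = 0.8913.
At maturity the claim pays: V(4,0)=0.0000, V(4,1)=0.0000, V(4,2)=0.0000, V(4,3)=26.4176, V(4,4)=94.1183
  t=3,j=0: stock 30.6778 → up 34.6659 (V=0.0000), down 20.5541 (V=0.0000). Price 0.0000; hedge Δ=0.0000, bond B=0.0000.
  t=3,j=1: stock 51.7402 → up 58.4664 (V=0.0000), down 34.6659 (V=0.0000). Price 0.0000; hedge Δ=0.0000, bond B=0.0000.
  t=3,j=2: stock 87.2633 → up 98.6076 (V=26.4176), down 58.4664 (V=0.0000). Price 21.8019; hedge Δ=0.6581, bond B=-35.6276.
  t=3,j=3: stock 147.1755 → up 166.3083 (V=94.1183), down 98.6076 (V=26.4176). Price 80.3329; hedge Δ=1.0000, bond B=-66.8426.
  t=2,j=0: stock 45.7878 → up 51.7402 (V=0.0000), down 30.6778 (V=0.0000). Price 0.0000; hedge Δ=0.0000, bond B=0.0000.
  t=2,j=1: stock 77.2242 → up 87.2633 (V=21.8019), down 51.7402 (V=0.0000). Price 17.9928; hedge Δ=0.6137, bond B=-29.4028.
  t=2,j=2: stock 130.2438 → up 147.1755 (V=80.3329), down 87.2633 (V=21.8019). Price 68.4915; hedge Δ=0.9769, bond B=-58.7497.
  t=1,j=0: stock 68.3400 → up 77.2242 (V=17.9928), down 45.7878 (V=0.0000). Price 14.8491; hedge Δ=0.5724, bond B=-24.2656.
  t=1,j=1: stock 115.2600 → up 130.2438 (V=68.4915), down 77.2242 (V=17.9928). Price 58.3357; hedge Δ=0.9525, bond B=-51.4443.
  t=0,j=0: stock 102.0000 → up 115.2600 (V=58.3357), down 68.3400 (V=14.8491). Price 49.6378; hedge Δ=0.9268, bond B=-44.8982.
Check: Δ(0,0)·S0 + B(0,0) = 49.6378 = V0.

(0,0): Delta=0.9268 Bond=-44.8982
(1,0): Delta=0.5724 Bond=-24.2656
(1,1): Delta=0.9525 Bond=-51.4443
(2,0): Delta=0.0000 Bond=0.0000
(2,1): Delta=0.6137 Bond=-29.4028
(2,2): Delta=0.9769 Bond=-58.7497
(3,0): Delta=0.0000 Bond=0.0000
(3,1): Delta=0.0000 Bond=0.0000
(3,2): Delta=0.6581 Bond=-35.6276
(3,3): Delta=1.0000 Bond=-66.8426
V0=49.6378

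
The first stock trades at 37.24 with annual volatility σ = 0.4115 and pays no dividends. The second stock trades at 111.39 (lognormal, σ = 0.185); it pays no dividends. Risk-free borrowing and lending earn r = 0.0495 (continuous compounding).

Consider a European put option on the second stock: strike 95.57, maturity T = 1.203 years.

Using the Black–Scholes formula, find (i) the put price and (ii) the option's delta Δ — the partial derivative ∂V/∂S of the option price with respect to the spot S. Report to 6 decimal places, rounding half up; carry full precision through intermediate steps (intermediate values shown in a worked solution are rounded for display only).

σ√T = 0.185·√1.203 = 0.202911
d₁ = (ln(S/K) + (r+σ²/2)T) / (σ√T) = (ln(111.39/95.57) + (0.0495+0.185²/2)·1.203) / 0.202911 = (0.153179 + 0.080135) / 0.202911 = 1.149834
d₂ = d₁ − σ√T = 1.149834 − 0.202911 = 0.946924
e^{−rT} = 0.942190
N(−d₁) = 0.125106,  N(−d₂) = 0.171839
Put price V = K·e^{−rT}·N(−d₂) − S·N(−d₁) = 15.473243 − 13.935568 = 1.537675
Δ = −N(−d₁) = -0.125106

price = 1.537675
Δ = -0.125106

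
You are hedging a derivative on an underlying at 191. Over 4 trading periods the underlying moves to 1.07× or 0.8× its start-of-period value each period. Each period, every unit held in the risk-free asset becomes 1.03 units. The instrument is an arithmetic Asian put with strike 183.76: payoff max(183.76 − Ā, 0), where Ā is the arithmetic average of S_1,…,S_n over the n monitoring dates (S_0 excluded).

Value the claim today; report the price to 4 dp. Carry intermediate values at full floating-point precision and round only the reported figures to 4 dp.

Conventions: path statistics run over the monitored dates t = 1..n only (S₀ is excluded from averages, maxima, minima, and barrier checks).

No-arbitrage gives p* = (R−d)/(u−d) = 0.8519: enumerate every path, weight its payoff by its p*-probability, and discount by R^4.
Enumerate all 2^4 = 16 price paths (U = up ×1.07, D = down ×0.8); each path with k up-moves has probability p*^k·(1−p*)^(4−k).
DDDD: Ā=112.7664, payoff=70.9936, prob=0.000482
UDDD: Ā=150.8251, payoff=32.9349, prob=0.002770
DUDD: Ā=137.9326, payoff=45.8274, prob=0.002770
UUDD: Ā=184.4848, payoff=0.0000, prob=0.015927
DDUD: Ā=127.6186, payoff=56.1414, prob=0.002770
UDUD: Ā=170.6898, payoff=13.0702, prob=0.015927
DUUD: Ā=157.7973, payoff=25.9627, prob=0.015927
UUUD: Ā=211.0539, payoff=0.0000, prob=0.091577
DDDU: Ā=119.3674, payoff=64.3926, prob=0.002770
UDDU: Ā=159.6538, payoff=24.1062, prob=0.015927
DUDU: Ā=146.7613, payoff=36.9987, prob=0.015927
UUDU: Ā=196.2933, payoff=0.0000, prob=0.091577
DDUU: Ā=136.4473, payoff=47.3127, prob=0.015927
UDUU: Ā=182.4983, payoff=1.2617, prob=0.091577
DUUU: Ā=169.6058, payoff=14.1542, prob=0.091577
UUUU: Ā=226.8478, payoff=0.0000, prob=0.526570
Price = Σ prob·payoff / R^4 = 4.346328 / 1.125509 = 3.8617

price = 3.8617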